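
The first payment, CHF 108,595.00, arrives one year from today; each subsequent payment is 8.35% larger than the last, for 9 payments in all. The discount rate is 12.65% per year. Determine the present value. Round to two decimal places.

CHF 746,281.17

Periodic rate r = 0.1265 per year.
Growing ordinary annuity: PV = PMT₁ × [1 − ((1+g)/(1+r))^n] / (r − g) = 108,595 × [1 − ((1+0.0835)/(1+r))^9] / (r − 0.0835) = CHF 746,281.17.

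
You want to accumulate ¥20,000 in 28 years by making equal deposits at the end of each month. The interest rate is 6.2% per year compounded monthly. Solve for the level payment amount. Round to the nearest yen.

Level ordinary annuity; solve FV = PMT × [((1+r)^n − 1)/r] for PMT.
Periodic rate r = 0.062/12 per month; n is counted in months.
With n = 336: PMT = 20,000 / ([((1+r)^n − 1)/r]) = ¥22

¥22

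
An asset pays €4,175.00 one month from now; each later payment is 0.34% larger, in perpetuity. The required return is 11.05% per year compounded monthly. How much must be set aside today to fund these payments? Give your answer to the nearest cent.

€718,794.84

Periodic rate r = 0.1105/12 per month.
Growing perpetuity (Gordon): PV = PMT₁ / (r − g) = 4,175 / (r − 0.0034) = €718,794.84.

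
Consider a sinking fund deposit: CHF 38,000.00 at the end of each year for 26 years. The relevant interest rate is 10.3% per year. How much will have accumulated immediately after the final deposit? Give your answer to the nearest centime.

This is an ordinary annuity: 26 deposits of CHF 38,000.00 at the end of each year.
Periodic rate r = 0.103 per year.
FV = PMT × [((1+r)^n − 1)/r] = 38,000 × [(1+r)^26 − 1] / r = CHF 4,350,716.90

CHF 4,350,716.90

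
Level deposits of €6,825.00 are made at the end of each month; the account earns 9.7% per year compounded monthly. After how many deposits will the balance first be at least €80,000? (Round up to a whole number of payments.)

12 payments

Periodic rate r = 0.097/12 per month; n is counted in months.
Ordinary annuity FV: 80,000 = 6,825 × [((1+r)^n − 1)/r].
(1+r)^n = 1 + 80,000 × r / 6,825, so n = ln(1 + 80,000·r/6,825) / ln(1+r) = 11.24.
Round up to a whole number of payments: n = 12.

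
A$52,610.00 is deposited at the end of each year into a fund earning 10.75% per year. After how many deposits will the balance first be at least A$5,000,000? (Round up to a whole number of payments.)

Periodic rate r = 0.1075 per year.
Ordinary annuity FV: 5,000,000 = 52,610 × [((1+r)^n − 1)/r].
(1+r)^n = 1 + 5,000,000 × r / 52,610, so n = ln(1 + 5,000,000·r/52,610) / ln(1+r) = 23.68.
Round up to a whole number of payments: n = 24.

24 payments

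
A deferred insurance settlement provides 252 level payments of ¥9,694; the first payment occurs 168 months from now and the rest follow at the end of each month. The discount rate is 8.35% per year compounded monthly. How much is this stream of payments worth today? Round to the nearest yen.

¥361,361

Ordinary annuity of 252 payments, first payment at period 168.
Periodic rate r = 0.0835/12 per month; n is counted in months.
The ordinary-annuity PV formula values the stream one period before the first payment (period 167); discount that back 167 periods:
PV₀ = 9,694 × [1 − (1+r)^−252] / r × (1+r)^−167 = ¥361,361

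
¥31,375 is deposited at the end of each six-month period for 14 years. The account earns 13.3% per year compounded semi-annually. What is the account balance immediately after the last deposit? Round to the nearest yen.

This is an ordinary annuity: 28 deposits of ¥31,375 at the end of each six-month period.
Periodic rate r = 0.133/2 per half-year; n is counted in half-years.
FV = PMT × [((1+r)^n − 1)/r] = 31,375 × [(1+r)^28 − 1] / r = ¥2,390,173

¥2,390,173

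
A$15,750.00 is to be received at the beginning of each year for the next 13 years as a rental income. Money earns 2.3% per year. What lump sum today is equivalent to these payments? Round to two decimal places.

A$179,283.75

This is an annuity due: 13 payments of A$15,750.00 at the beginning of each year.
Periodic rate r = 0.023 per year.
PV = PMT × [(1 − (1+r)^−n)/r] × (1+r) = 15,750 × [1 − (1+r)^−13] / r × (1+r) = A$179,283.75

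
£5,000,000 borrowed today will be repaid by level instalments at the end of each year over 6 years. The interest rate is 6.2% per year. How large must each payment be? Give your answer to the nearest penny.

£1,023,211.36

Level ordinary annuity; solve PV = PMT × [(1 − (1+r)^−n)/r] for PMT.
Periodic rate r = 0.062 per year.
With n = 6: PMT = 5,000,000 / ([(1 − (1+r)^−n)/r]) = £1,023,211.36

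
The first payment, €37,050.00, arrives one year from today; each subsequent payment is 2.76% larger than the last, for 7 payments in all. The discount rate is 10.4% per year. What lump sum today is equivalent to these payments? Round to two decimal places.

Periodic rate r = 0.104 per year.
Growing ordinary annuity: PV = PMT₁ × [1 − ((1+g)/(1+r))^n] / (r − g) = 37,050 × [1 − ((1+0.0276)/(1+r))^7] / (r − 0.0276) = €191,399.05.

€191,399.05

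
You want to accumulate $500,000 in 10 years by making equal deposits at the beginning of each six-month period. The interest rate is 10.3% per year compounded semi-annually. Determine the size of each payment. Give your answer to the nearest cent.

Level annuity due; solve FV = PMT × [((1+r)^n − 1)/r] × (1+r) for PMT.
Periodic rate r = 0.103/2 per half-year; n is counted in half-years.
With n = 20: PMT = 500,000 / ([((1+r)^n − 1)/r] × (1+r)) = $14,154.21

$14,154.21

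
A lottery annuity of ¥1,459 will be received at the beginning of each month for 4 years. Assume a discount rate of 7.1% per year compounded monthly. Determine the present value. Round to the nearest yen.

This is an annuity due: 48 payments of ¥1,459 at the beginning of each month.
Periodic rate r = 0.071/12 per month; n is counted in months.
PV = PMT × [(1 − (1+r)^−n)/r] × (1+r) = 1,459 × [1 − (1+r)^−48] / r × (1+r) = ¥61,170

¥61,170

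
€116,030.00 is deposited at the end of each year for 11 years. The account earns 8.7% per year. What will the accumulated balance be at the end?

€2,005,011.29

This is an ordinary annuity: 11 deposits of €116,030.00 at the end of each year.
Periodic rate r = 0.087 per year.
FV = PMT × [((1+r)^n − 1)/r] = 116,030 × [(1+r)^11 − 1] / r = €2,005,011.29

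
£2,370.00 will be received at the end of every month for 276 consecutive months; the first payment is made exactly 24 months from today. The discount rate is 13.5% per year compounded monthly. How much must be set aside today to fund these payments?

Ordinary annuity of 276 payments, first payment at period 24.
Periodic rate r = 0.135/12 per month; n is counted in months.
The ordinary-annuity PV formula values the stream one period before the first payment (period 23); discount that back 23 periods:
PV₀ = 2,370 × [1 − (1+r)^−276] / r × (1+r)^−23 = £155,444.78

£155,444.78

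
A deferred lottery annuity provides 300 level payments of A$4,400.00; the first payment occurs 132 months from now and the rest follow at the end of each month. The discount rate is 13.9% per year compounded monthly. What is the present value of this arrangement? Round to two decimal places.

Ordinary annuity of 300 payments, first payment at period 132.
Periodic rate r = 0.139/12 per month; n is counted in months.
The ordinary-annuity PV formula values the stream one period before the first payment (period 131); discount that back 131 periods:
PV₀ = 4,400 × [1 − (1+r)^−300] / r × (1+r)^−131 = A$81,369.53

A$81,369.53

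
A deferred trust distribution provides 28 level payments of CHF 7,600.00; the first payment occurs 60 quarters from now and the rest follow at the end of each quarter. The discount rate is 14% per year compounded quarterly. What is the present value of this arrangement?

Ordinary annuity of 28 payments, first payment at period 60.
Periodic rate r = 0.14/4 per quarter; n is counted in quarters.
The ordinary-annuity PV formula values the stream one period before the first payment (period 59); discount that back 59 periods:
PV₀ = 7,600 × [1 − (1+r)^−28] / r × (1+r)^−59 = CHF 17,639.90

CHF 17,639.90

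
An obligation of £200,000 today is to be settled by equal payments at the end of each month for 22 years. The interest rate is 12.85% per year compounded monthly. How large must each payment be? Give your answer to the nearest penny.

Level ordinary annuity; solve PV = PMT × [(1 − (1+r)^−n)/r] for PMT.
Periodic rate r = 0.1285/12 per month; n is counted in months.
With n = 264: PMT = 200,000 / ([(1 − (1+r)^−n)/r]) = £2,278.58

£2,278.58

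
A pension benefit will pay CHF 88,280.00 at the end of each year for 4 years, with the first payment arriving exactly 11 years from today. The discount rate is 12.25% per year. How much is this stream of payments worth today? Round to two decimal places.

Ordinary annuity of 4 payments, first payment at period 11.
Periodic rate r = 0.1225 per year.
The ordinary-annuity PV formula values the stream one period before the first payment (period 10); discount that back 10 periods:
PV₀ = 88,280 × [1 − (1+r)^−4] / r × (1+r)^−10 = CHF 83,986.75

CHF 83,986.75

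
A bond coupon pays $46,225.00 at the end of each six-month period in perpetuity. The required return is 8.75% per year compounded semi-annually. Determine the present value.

$1,056,571.43

Periodic rate r = 0.0875/2 per half-year.
Level perpetuity: PV = PMT / r = 46,225 / (0.0875/2) = $1,056,571.43.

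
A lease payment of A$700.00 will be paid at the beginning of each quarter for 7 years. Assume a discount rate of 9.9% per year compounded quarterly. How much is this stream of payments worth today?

This is an annuity due: 28 payments of A$700.00 at the beginning of each quarter.
Periodic rate r = 0.099/4 per quarter; n is counted in quarters.
PV = PMT × [(1 − (1+r)^−n)/r] × (1+r) = 700 × [1 − (1+r)^−28] / r × (1+r) = A$14,366.48

A$14,366.48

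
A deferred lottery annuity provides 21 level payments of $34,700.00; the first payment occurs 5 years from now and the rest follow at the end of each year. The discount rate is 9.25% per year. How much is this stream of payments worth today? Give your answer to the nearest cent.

$222,248.98

Ordinary annuity of 21 payments, first payment at period 5.
Periodic rate r = 0.0925 per year.
The ordinary-annuity PV formula values the stream one period before the first payment (period 4); discount that back 4 periods:
PV₀ = 34,700 × [1 − (1+r)^−21] / r × (1+r)^−4 = $222,248.98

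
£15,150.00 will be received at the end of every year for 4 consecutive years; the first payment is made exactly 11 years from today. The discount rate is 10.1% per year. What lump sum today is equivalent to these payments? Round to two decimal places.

Ordinary annuity of 4 payments, first payment at period 11.
Periodic rate r = 0.101 per year.
The ordinary-annuity PV formula values the stream one period before the first payment (period 10); discount that back 10 periods:
PV₀ = 15,150 × [1 − (1+r)^−4] / r × (1+r)^−10 = £18,308.00

£18,308.00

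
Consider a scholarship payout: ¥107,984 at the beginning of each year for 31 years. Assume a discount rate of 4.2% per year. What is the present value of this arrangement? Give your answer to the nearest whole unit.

¥1,930,727

This is an annuity due: 31 payments of ¥107,984 at the beginning of each year.
Periodic rate r = 0.042 per year.
PV = PMT × [(1 − (1+r)^−n)/r] × (1+r) = 107,984 × [1 − (1+r)^−31] / r × (1+r) = ¥1,930,727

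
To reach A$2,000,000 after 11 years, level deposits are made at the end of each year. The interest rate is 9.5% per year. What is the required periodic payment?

Level ordinary annuity; solve FV = PMT × [((1+r)^n − 1)/r] for PMT.
Periodic rate r = 0.095 per year.
With n = 11: PMT = 2,000,000 / ([((1+r)^n − 1)/r]) = A$110,873.85

A$110,873.85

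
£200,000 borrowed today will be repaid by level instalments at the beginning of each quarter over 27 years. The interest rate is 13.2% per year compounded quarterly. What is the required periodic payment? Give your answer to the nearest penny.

Level annuity due; solve PV = PMT × [(1 − (1+r)^−n)/r] × (1+r) for PMT.
Periodic rate r = 0.132/4 per quarter; n is counted in quarters.
With n = 108: PMT = 200,000 / ([(1 − (1+r)^−n)/r] × (1+r)) = £6,586.78

£6,586.78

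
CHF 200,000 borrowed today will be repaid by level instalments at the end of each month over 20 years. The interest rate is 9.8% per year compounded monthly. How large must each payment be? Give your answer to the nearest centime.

CHF 1,903.62

Level ordinary annuity; solve PV = PMT × [(1 − (1+r)^−n)/r] for PMT.
Periodic rate r = 0.098/12 per month; n is counted in months.
With n = 240: PMT = 200,000 / ([(1 − (1+r)^−n)/r]) = CHF 1,903.62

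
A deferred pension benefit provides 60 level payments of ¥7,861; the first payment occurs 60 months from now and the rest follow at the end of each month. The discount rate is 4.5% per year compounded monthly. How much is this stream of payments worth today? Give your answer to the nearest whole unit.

¥338,107

Ordinary annuity of 60 payments, first payment at period 60.
Periodic rate r = 0.045/12 per month; n is counted in months.
The ordinary-annuity PV formula values the stream one period before the first payment (period 59); discount that back 59 periods:
PV₀ = 7,861 × [1 − (1+r)^−60] / r × (1+r)^−59 = ¥338,107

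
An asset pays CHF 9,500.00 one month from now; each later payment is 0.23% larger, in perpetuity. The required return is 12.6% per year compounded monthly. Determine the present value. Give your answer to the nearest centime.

CHF 1,158,536.59

Periodic rate r = 0.126/12 per month.
Growing perpetuity (Gordon): PV = PMT₁ / (r − g) = 9,500 / (r − 0.0023) = CHF 1,158,536.59.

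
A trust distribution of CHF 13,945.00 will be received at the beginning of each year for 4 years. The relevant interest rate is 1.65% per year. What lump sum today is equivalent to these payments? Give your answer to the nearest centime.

CHF 54,436.49

This is an annuity due: 4 payments of CHF 13,945.00 at the beginning of each year.
Periodic rate r = 0.0165 per year.
PV = PMT × [(1 − (1+r)^−n)/r] × (1+r) = 13,945 × [1 − (1+r)^−4] / r × (1+r) = CHF 54,436.49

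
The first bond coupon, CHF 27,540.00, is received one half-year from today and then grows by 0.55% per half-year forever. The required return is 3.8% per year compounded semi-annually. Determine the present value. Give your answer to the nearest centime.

CHF 2,040,000.00

Periodic rate r = 0.038/2 per half-year.
Growing perpetuity (Gordon): PV = PMT₁ / (r − g) = 27,540 / (r − 0.0055) = CHF 2,040,000.00.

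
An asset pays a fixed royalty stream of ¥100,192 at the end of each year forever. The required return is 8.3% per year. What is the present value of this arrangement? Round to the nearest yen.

Periodic rate r = 0.083 per year.
Level perpetuity: PV = PMT / r = 100,192 / (0.083) = ¥1,207,133.

¥1,207,133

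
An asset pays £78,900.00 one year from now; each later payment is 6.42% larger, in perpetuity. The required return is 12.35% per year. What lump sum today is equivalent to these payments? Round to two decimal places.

£1,330,522.77

Periodic rate r = 0.1235 per year.
Growing perpetuity (Gordon): PV = PMT₁ / (r − g) = 78,900 / (r − 0.0642) = £1,330,522.77.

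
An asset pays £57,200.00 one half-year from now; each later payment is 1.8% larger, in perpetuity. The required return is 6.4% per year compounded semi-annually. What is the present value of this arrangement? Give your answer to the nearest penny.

£4,085,714.29

Periodic rate r = 0.064/2 per half-year.
Growing perpetuity (Gordon): PV = PMT₁ / (r − g) = 57,200 / (r − 0.018) = £4,085,714.29.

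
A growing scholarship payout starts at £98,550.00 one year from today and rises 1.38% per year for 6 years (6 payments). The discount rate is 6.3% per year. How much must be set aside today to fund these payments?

Periodic rate r = 0.063 per year.
Growing ordinary annuity: PV = PMT₁ × [1 − ((1+g)/(1+r))^n] / (r − g) = 98,550 × [1 − ((1+0.0138)/(1+r))^6] / (r − 0.0138) = £495,728.09.

£495,728.09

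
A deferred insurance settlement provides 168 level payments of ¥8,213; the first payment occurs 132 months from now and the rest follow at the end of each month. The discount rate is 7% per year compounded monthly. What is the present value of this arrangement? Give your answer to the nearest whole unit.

¥409,822

Ordinary annuity of 168 payments, first payment at period 132.
Periodic rate r = 0.07/12 per month; n is counted in months.
The ordinary-annuity PV formula values the stream one period before the first payment (period 131); discount that back 131 periods:
PV₀ = 8,213 × [1 − (1+r)^−168] / r × (1+r)^−131 = ¥409,822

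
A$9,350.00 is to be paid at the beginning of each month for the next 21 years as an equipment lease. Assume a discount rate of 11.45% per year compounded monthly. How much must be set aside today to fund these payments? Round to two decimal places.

This is an annuity due: 252 payments of A$9,350.00 at the beginning of each month.
Periodic rate r = 0.1145/12 per month; n is counted in months.
PV = PMT × [(1 − (1+r)^−n)/r] × (1+r) = 9,350 × [1 − (1+r)^−252] / r × (1+r) = A$898,897.49

A$898,897.49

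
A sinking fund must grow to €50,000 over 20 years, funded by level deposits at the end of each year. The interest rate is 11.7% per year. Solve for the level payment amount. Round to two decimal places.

Level ordinary annuity; solve FV = PMT × [((1+r)^n − 1)/r] for PMT.
Periodic rate r = 0.117 per year.
With n = 20: PMT = 50,000 / ([((1+r)^n − 1)/r]) = €718.46

€718.46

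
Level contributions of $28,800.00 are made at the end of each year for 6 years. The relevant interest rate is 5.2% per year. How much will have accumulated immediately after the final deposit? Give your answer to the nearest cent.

$196,883.52

This is an ordinary annuity: 6 deposits of $28,800.00 at the end of each year.
Periodic rate r = 0.052 per year.
FV = PMT × [((1+r)^n − 1)/r] = 28,800 × [(1+r)^6 − 1] / r = $196,883.52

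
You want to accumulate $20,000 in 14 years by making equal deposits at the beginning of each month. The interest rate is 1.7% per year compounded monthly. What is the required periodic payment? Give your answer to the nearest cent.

$105.38

Level annuity due; solve FV = PMT × [((1+r)^n − 1)/r] × (1+r) for PMT.
Periodic rate r = 0.017/12 per month; n is counted in months.
With n = 168: PMT = 20,000 / ([((1+r)^n − 1)/r] × (1+r)) = $105.38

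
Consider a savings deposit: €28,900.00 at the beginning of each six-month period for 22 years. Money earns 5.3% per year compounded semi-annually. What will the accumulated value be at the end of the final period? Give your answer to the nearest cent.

€2,418,917.34

This is an annuity due: 44 deposits of €28,900.00 at the beginning of each six-month period.
Periodic rate r = 0.053/2 per half-year; n is counted in half-years.
FV = PMT × [((1+r)^n − 1)/r] × (1+r) = 28,900 × [(1+r)^44 − 1] / r × (1+r) = €2,418,917.34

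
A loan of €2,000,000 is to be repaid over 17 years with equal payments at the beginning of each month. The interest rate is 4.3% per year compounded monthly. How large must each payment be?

Level annuity due; solve PV = PMT × [(1 − (1+r)^−n)/r] × (1+r) for PMT.
Periodic rate r = 0.043/12 per month; n is counted in months.
With n = 204: PMT = 2,000,000 / ([(1 − (1+r)^−n)/r] × (1+r)) = €13,787.38

€13,787.38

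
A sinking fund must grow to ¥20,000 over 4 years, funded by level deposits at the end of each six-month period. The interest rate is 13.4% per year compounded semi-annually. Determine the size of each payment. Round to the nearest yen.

Level ordinary annuity; solve FV = PMT × [((1+r)^n − 1)/r] for PMT.
Periodic rate r = 0.134/2 per half-year; n is counted in half-years.
With n = 8: PMT = 20,000 / ([((1+r)^n − 1)/r]) = ¥1,971

¥1,971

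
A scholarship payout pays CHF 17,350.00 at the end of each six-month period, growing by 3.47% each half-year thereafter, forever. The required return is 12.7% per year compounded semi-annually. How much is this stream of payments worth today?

Periodic rate r = 0.127/2 per half-year.
Growing perpetuity (Gordon): PV = PMT₁ / (r − g) = 17,350 / (r − 0.0347) = CHF 602,430.56.

CHF 602,430.56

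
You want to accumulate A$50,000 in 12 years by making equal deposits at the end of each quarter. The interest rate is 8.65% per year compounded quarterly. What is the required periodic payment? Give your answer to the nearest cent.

A$603.21

Level ordinary annuity; solve FV = PMT × [((1+r)^n − 1)/r] for PMT.
Periodic rate r = 0.0865/4 per quarter; n is counted in quarters.
With n = 48: PMT = 50,000 / ([((1+r)^n − 1)/r]) = A$603.21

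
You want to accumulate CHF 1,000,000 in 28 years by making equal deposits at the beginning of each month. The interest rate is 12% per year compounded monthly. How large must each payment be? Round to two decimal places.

Level annuity due; solve FV = PMT × [((1+r)^n − 1)/r] × (1+r) for PMT.
Periodic rate r = 0.12/12 per month; n is counted in months.
With n = 336: PMT = 1,000,000 / ([((1+r)^n − 1)/r] × (1+r)) = CHF 362.50

CHF 362.50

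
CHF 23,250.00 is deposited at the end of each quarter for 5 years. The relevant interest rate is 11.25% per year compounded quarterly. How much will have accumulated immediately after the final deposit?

CHF 612,956.47

This is an ordinary annuity: 20 deposits of CHF 23,250.00 at the end of each quarter.
Periodic rate r = 0.1125/4 per quarter; n is counted in quarters.
FV = PMT × [((1+r)^n − 1)/r] = 23,250 × [(1+r)^20 − 1] / r = CHF 612,956.47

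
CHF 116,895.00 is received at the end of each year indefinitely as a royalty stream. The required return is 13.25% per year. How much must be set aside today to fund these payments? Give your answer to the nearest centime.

Periodic rate r = 0.1325 per year.
Level perpetuity: PV = PMT / r = 116,895 / (0.1325) = CHF 882,226.42.

CHF 882,226.42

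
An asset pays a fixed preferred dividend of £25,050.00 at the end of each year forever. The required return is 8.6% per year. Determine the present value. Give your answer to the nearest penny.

Periodic rate r = 0.086 per year.
Level perpetuity: PV = PMT / r = 25,050 / (0.086) = £291,279.07.

£291,279.07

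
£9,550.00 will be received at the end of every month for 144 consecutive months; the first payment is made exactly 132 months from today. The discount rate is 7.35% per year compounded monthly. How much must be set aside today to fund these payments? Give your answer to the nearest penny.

Ordinary annuity of 144 payments, first payment at period 132.
Periodic rate r = 0.0735/12 per month; n is counted in months.
The ordinary-annuity PV formula values the stream one period before the first payment (period 131); discount that back 131 periods:
PV₀ = 9,550 × [1 − (1+r)^−144] / r × (1+r)^−131 = £409,824.13

£409,824.13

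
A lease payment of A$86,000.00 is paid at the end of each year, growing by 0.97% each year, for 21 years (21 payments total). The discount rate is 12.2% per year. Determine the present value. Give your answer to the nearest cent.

Periodic rate r = 0.122 per year.
Growing ordinary annuity: PV = PMT₁ × [1 − ((1+g)/(1+r))^n] / (r − g) = 86,000 × [1 − ((1+0.0097)/(1+r))^21] / (r − 0.0097) = A$682,186.26.

A$682,186.26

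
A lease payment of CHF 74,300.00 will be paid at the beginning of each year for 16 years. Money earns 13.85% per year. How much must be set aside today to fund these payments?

This is an annuity due: 16 payments of CHF 74,300.00 at the beginning of each year.
Periodic rate r = 0.1385 per year.
PV = PMT × [(1 − (1+r)^−n)/r] × (1+r) = 74,300 × [1 − (1+r)^−16] / r × (1+r) = CHF 534,106.56

CHF 534,106.56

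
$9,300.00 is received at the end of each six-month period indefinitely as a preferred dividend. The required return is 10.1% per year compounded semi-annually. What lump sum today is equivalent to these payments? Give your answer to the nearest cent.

Periodic rate r = 0.101/2 per half-year.
Level perpetuity: PV = PMT / r = 9,300 / (0.101/2) = $184,158.42.

$184,158.42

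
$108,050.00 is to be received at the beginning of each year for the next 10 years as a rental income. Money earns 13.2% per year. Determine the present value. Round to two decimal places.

This is an annuity due: 10 payments of $108,050.00 at the beginning of each year.
Periodic rate r = 0.132 per year.
PV = PMT × [(1 − (1+r)^−n)/r] × (1+r) = 108,050 × [1 − (1+r)^−10] / r × (1+r) = $658,426.52

$658,426.52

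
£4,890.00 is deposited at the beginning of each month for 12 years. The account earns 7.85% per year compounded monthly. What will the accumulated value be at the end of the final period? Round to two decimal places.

This is an annuity due: 144 deposits of £4,890.00 at the beginning of each month.
Periodic rate r = 0.0785/12 per month; n is counted in months.
FV = PMT × [((1+r)^n − 1)/r] × (1+r) = 4,890 × [(1+r)^144 − 1] / r × (1+r) = £1,171,683.71

£1,171,683.71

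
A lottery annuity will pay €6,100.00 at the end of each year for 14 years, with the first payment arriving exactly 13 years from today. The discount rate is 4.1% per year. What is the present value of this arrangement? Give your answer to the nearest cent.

Ordinary annuity of 14 payments, first payment at period 13.
Periodic rate r = 0.041 per year.
The ordinary-annuity PV formula values the stream one period before the first payment (period 12); discount that back 12 periods:
PV₀ = 6,100 × [1 − (1+r)^−14] / r × (1+r)^−12 = €39,523.09

€39,523.09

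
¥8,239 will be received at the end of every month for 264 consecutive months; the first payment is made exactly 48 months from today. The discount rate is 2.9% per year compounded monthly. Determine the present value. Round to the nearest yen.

¥1,434,285

Ordinary annuity of 264 payments, first payment at period 48.
Periodic rate r = 0.029/12 per month; n is counted in months.
The ordinary-annuity PV formula values the stream one period before the first payment (period 47); discount that back 47 periods:
PV₀ = 8,239 × [1 − (1+r)^−264] / r × (1+r)^−47 = ¥1,434,285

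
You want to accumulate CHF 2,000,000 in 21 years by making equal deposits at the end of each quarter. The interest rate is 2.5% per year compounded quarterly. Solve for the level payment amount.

CHF 18,176.55

Level ordinary annuity; solve FV = PMT × [((1+r)^n − 1)/r] for PMT.
Periodic rate r = 0.025/4 per quarter; n is counted in quarters.
With n = 84: PMT = 2,000,000 / ([((1+r)^n − 1)/r]) = CHF 18,176.55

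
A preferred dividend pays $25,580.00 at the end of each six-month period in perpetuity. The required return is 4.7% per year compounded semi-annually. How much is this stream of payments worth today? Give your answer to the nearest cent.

Periodic rate r = 0.047/2 per half-year.
Level perpetuity: PV = PMT / r = 25,580 / (0.047/2) = $1,088,510.64.

$1,088,510.64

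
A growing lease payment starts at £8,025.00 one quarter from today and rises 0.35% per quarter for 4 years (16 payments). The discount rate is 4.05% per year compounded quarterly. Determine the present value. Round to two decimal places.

Periodic rate r = 0.0405/4 per quarter; n is counted in quarters.
Growing ordinary annuity: PV = PMT₁ × [1 − ((1+g)/(1+r))^n] / (r − g) = 8,025 × [1 − ((1+0.0035)/(1+r))^16] / (r − 0.0035) = £121,047.72.

£121,047.72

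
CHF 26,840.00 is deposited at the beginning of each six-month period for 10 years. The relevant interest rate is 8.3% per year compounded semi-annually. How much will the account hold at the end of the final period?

CHF 845,487.87

This is an annuity due: 20 deposits of CHF 26,840.00 at the beginning of each six-month period.
Periodic rate r = 0.083/2 per half-year; n is counted in half-years.
FV = PMT × [((1+r)^n − 1)/r] × (1+r) = 26,840 × [(1+r)^20 − 1] / r × (1+r) = CHF 845,487.87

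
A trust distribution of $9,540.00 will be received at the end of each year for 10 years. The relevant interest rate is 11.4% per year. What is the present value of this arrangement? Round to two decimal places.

This is an ordinary annuity: 10 payments of $9,540.00 at the end of each year.
Periodic rate r = 0.114 per year.
PV = PMT × [(1 − (1+r)^−n)/r] = 9,540 × [1 − (1+r)^−10] / r = $55,253.24

$55,253.24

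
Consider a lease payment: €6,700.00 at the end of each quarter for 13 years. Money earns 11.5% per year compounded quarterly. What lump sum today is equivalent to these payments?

€179,670.08

This is an ordinary annuity: 52 payments of €6,700.00 at the end of each quarter.
Periodic rate r = 0.115/4 per quarter; n is counted in quarters.
PV = PMT × [(1 − (1+r)^−n)/r] = 6,700 × [1 − (1+r)^−52] / r = €179,670.08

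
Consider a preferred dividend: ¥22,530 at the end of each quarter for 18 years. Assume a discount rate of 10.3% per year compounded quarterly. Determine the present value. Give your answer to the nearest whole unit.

¥734,672

This is an ordinary annuity: 72 payments of ¥22,530 at the end of each quarter.
Periodic rate r = 0.103/4 per quarter; n is counted in quarters.
PV = PMT × [(1 − (1+r)^−n)/r] = 22,530 × [1 − (1+r)^−72] / r = ¥734,672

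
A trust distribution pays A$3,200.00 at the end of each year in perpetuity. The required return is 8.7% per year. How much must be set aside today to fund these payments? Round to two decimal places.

Periodic rate r = 0.087 per year.
Level perpetuity: PV = PMT / r = 3,200 / (0.087) = A$36,781.61.

A$36,781.61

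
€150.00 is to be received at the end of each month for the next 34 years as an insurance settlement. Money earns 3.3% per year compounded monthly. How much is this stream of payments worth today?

€36,756.56

This is an ordinary annuity: 408 payments of €150.00 at the end of each month.
Periodic rate r = 0.033/12 per month; n is counted in months.
PV = PMT × [(1 − (1+r)^−n)/r] = 150 × [1 − (1+r)^−408] / r = €36,756.56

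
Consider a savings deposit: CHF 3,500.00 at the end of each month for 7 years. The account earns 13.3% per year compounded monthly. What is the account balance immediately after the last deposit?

CHF 481,289.92

This is an ordinary annuity: 84 deposits of CHF 3,500.00 at the end of each month.
Periodic rate r = 0.133/12 per month; n is counted in months.
FV = PMT × [((1+r)^n − 1)/r] = 3,500 × [(1+r)^84 − 1] / r = CHF 481,289.92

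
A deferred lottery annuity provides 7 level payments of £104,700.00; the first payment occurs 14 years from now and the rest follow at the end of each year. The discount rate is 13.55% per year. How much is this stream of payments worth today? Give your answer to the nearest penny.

Ordinary annuity of 7 payments, first payment at period 14.
Periodic rate r = 0.1355 per year.
The ordinary-annuity PV formula values the stream one period before the first payment (period 13); discount that back 13 periods:
PV₀ = 104,700 × [1 − (1+r)^−7] / r × (1+r)^−13 = £87,256.09

£87,256.09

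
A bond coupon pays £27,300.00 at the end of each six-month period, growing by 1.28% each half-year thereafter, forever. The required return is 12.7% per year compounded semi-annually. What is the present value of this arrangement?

£538,461.54

Periodic rate r = 0.127/2 per half-year.
Growing perpetuity (Gordon): PV = PMT₁ / (r − g) = 27,300 / (r − 0.0128) = £538,461.54.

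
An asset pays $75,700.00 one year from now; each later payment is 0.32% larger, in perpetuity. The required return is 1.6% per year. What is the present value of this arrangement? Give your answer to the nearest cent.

$5,914,062.50

Periodic rate r = 0.016 per year.
Growing perpetuity (Gordon): PV = PMT₁ / (r − g) = 75,700 / (r − 0.0032) = $5,914,062.50.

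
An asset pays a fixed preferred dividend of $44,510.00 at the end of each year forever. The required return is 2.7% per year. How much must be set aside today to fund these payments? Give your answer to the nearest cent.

Periodic rate r = 0.027 per year.
Level perpetuity: PV = PMT / r = 44,510 / (0.027) = $1,648,518.52.

$1,648,518.52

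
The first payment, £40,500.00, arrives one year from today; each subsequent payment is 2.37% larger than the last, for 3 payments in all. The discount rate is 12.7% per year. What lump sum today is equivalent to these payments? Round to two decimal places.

Periodic rate r = 0.127 per year.
Growing ordinary annuity: PV = PMT₁ × [1 − ((1+g)/(1+r))^n] / (r − g) = 40,500 × [1 − ((1+0.0237)/(1+r))^3] / (r − 0.0237) = £98,228.62.

£98,228.62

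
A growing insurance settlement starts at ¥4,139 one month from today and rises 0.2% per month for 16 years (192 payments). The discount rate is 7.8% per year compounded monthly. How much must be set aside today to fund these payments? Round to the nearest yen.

Periodic rate r = 0.078/12 per month; n is counted in months.
Growing ordinary annuity: PV = PMT₁ × [1 − ((1+g)/(1+r))^n] / (r − g) = 4,139 × [1 − ((1+0.002)/(1+r))^192] / (r − 0.002) = ¥530,697.

¥530,697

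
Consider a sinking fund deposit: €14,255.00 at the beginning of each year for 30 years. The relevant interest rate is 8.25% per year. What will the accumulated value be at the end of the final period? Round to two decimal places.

This is an annuity due: 30 deposits of €14,255.00 at the beginning of each year.
Periodic rate r = 0.0825 per year.
FV = PMT × [((1+r)^n − 1)/r] × (1+r) = 14,255 × [(1+r)^30 − 1] / r × (1+r) = €1,830,293.54

€1,830,293.54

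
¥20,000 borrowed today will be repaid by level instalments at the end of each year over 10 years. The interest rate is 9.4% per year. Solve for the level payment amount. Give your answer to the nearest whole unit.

¥3,171

Level ordinary annuity; solve PV = PMT × [(1 − (1+r)^−n)/r] for PMT.
Periodic rate r = 0.094 per year.
With n = 10: PMT = 20,000 / ([(1 − (1+r)^−n)/r]) = ¥3,171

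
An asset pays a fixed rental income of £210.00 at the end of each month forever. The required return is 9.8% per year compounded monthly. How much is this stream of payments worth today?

Periodic rate r = 0.098/12 per month.
Level perpetuity: PV = PMT / r = 210 / (0.098/12) = £25,714.29.

£25,714.29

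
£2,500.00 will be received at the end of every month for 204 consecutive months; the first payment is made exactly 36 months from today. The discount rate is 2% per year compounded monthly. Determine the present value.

£407,580.61

Ordinary annuity of 204 payments, first payment at period 36.
Periodic rate r = 0.02/12 per month; n is counted in months.
The ordinary-annuity PV formula values the stream one period before the first payment (period 35); discount that back 35 periods:
PV₀ = 2,500 × [1 − (1+r)^−204] / r × (1+r)^−35 = £407,580.61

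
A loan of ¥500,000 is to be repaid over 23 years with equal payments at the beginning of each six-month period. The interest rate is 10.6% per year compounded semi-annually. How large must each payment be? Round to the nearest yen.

¥27,745

Level annuity due; solve PV = PMT × [(1 − (1+r)^−n)/r] × (1+r) for PMT.
Periodic rate r = 0.106/2 per half-year; n is counted in half-years.
With n = 46: PMT = 500,000 / ([(1 − (1+r)^−n)/r] × (1+r)) = ¥27,745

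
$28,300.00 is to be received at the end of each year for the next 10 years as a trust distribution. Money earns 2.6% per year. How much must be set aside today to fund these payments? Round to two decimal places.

This is an ordinary annuity: 10 payments of $28,300.00 at the end of each year.
Periodic rate r = 0.026 per year.
PV = PMT × [(1 − (1+r)^−n)/r] = 28,300 × [1 − (1+r)^−10] / r = $246,408.44

$246,408.44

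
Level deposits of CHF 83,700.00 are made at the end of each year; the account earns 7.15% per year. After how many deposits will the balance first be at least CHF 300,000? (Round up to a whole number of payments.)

4 payments

Periodic rate r = 0.0715 per year.
Ordinary annuity FV: 300,000 = 83,700 × [((1+r)^n − 1)/r].
(1+r)^n = 1 + 300,000 × r / 83,700, so n = ln(1 + 300,000·r/83,700) / ln(1+r) = 3.30.
Round up to a whole number of payments: n = 4.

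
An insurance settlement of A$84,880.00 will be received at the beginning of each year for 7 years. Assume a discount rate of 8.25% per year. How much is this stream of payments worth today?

A$474,311.76

This is an annuity due: 7 payments of A$84,880.00 at the beginning of each year.
Periodic rate r = 0.0825 per year.
PV = PMT × [(1 − (1+r)^−n)/r] × (1+r) = 84,880 × [1 − (1+r)^−7] / r × (1+r) = A$474,311.76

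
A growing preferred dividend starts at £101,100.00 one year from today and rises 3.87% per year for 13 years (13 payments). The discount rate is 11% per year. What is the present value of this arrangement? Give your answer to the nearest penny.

£819,768.56

Periodic rate r = 0.11 per year.
Growing ordinary annuity: PV = PMT₁ × [1 − ((1+g)/(1+r))^n] / (r − g) = 101,100 × [1 − ((1+0.0387)/(1+r))^13] / (r − 0.0387) = £819,768.56.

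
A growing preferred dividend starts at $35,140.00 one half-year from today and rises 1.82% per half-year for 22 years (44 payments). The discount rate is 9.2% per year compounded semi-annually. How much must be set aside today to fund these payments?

$877,644.97

Periodic rate r = 0.092/2 per half-year; n is counted in half-years.
Growing ordinary annuity: PV = PMT₁ × [1 − ((1+g)/(1+r))^n] / (r − g) = 35,140 × [1 − ((1+0.0182)/(1+r))^44] / (r − 0.0182) = $877,644.97.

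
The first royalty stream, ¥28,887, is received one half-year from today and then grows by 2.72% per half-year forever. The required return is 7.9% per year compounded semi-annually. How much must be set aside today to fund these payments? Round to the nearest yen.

¥2,348,537

Periodic rate r = 0.079/2 per half-year.
Growing perpetuity (Gordon): PV = PMT₁ / (r − g) = 28,887 / (r − 0.0272) = ¥2,348,537.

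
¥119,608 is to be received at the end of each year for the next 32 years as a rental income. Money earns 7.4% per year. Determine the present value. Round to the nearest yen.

This is an ordinary annuity: 32 payments of ¥119,608 at the end of each year.
Periodic rate r = 0.074 per year.
PV = PMT × [(1 − (1+r)^−n)/r] = 119,608 × [1 − (1+r)^−32] / r = ¥1,451,739

¥1,451,739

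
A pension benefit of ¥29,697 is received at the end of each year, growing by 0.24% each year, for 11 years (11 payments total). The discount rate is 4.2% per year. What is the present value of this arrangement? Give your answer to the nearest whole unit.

¥260,231

Periodic rate r = 0.042 per year.
Growing ordinary annuity: PV = PMT₁ × [1 − ((1+g)/(1+r))^n] / (r − g) = 29,697 × [1 − ((1+0.0024)/(1+r))^11] / (r − 0.0024) = ¥260,231.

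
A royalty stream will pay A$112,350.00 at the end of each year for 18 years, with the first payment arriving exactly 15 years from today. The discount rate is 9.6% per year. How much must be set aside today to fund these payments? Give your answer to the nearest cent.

Ordinary annuity of 18 payments, first payment at period 15.
Periodic rate r = 0.096 per year.
The ordinary-annuity PV formula values the stream one period before the first payment (period 14); discount that back 14 periods:
PV₀ = 112,350 × [1 − (1+r)^−18] / r × (1+r)^−14 = A$262,023.11

A$262,023.11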